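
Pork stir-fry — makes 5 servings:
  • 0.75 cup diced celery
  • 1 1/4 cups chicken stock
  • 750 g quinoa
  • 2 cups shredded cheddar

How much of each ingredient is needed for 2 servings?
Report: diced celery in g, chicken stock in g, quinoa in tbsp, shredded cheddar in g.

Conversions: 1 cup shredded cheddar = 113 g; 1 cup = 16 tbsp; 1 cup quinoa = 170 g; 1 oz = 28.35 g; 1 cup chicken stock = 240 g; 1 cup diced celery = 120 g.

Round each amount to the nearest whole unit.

Scaling factor: 2/5 = 0.4.
diced celery: 0.75 cup × 2/5 × 120 g/cup = 36 g
chicken stock: 1.25 cup × 2/5 × 240 g/cup = 120 g
quinoa: 750 g × 2/5 ÷ 170 g/cup × 16 tbsp/cup ≈ 28 tbsp
shredded cheddar: 2 cup × 2/5 × 113 g/cup ≈ 90 g

diced celery: 36 g; chicken stock: 120 g; quinoa: 28 tbsp; shredded cheddar: 90 g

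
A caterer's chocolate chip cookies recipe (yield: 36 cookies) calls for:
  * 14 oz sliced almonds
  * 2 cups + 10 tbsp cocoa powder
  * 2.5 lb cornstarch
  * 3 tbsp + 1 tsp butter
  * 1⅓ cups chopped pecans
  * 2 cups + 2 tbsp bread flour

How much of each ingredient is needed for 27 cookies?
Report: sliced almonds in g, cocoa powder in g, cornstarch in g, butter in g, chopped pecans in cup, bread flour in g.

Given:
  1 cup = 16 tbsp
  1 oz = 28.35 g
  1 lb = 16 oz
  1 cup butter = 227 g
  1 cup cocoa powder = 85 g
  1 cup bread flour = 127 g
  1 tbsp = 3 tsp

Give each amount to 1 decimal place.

sliced almonds: 297.7 g; cocoa powder: 167.3 g; cornstarch: 850.5 g; butter: 35.5 g; chopped pecans: 1.0 cup; bread flour: 202.4 g

Scaling factor: 27/36 = 3/4 = 0.75.
sliced almonds: 14 oz × 3/4 × 28.35 g/oz ≈ 297.7 g
cocoa powder: (2 cup + 10 tbsp = 2.625 cup) × 3/4 × 85 g/cup ≈ 167.3 g
cornstarch: 2.5 lb × 3/4 × 16 oz/lb × 28.35 g/oz = 850.5 g
butter: (3 tbsp + 1 tsp = 10/3 tbsp) × 3/4 ÷ 16 tbsp/cup × 227 g/cup ≈ 35.5 g
chopped pecans: 4/3 cup × 3/4 = 1.0 cup
bread flour: (2 cup + 2 tbsp = 2.125 cup) × 3/4 × 127 g/cup ≈ 202.4 g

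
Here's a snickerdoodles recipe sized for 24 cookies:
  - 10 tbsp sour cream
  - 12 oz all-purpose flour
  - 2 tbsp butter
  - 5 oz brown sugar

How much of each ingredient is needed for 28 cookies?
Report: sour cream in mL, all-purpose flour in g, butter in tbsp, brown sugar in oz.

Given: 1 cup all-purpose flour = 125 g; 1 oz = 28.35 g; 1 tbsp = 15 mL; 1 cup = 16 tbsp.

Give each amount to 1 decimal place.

sour cream: 175.0 mL; all-purpose flour: 396.9 g; butter: 2.3 tbsp; brown sugar: 5.8 oz

Scaling factor: 28/24 = 7/6.
sour cream: 10 tbsp × 7/6 × 15 mL/tbsp = 175.0 mL
all-purpose flour: 12 oz × 7/6 × 28.35 g/oz = 396.9 g
butter: 2 tbsp × 7/6 ≈ 2.3 tbsp
brown sugar: 5 oz × 7/6 ≈ 5.8 oz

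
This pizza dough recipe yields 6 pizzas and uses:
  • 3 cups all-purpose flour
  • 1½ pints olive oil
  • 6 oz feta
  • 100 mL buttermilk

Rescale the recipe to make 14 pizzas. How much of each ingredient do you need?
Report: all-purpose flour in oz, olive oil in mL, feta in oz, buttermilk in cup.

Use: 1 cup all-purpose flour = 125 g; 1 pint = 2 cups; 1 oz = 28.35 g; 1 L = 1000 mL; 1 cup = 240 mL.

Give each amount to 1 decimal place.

Scaling factor: 14/6 = 7/3.
all-purpose flour: 3 cup × 7/3 × 125 g/cup ÷ 28.35 g/oz ≈ 30.9 oz
olive oil: 1.5 pint × 7/3 × 2 cup/pint × 240 mL/cup = 1680.0 mL
feta: 6 oz × 7/3 = 14.0 oz
buttermilk: 100 mL × 7/3 ÷ 240 mL/cup ≈ 1.0 cup

all-purpose flour: 30.9 oz; olive oil: 1680.0 mL; feta: 14.0 oz; buttermilk: 1.0 cup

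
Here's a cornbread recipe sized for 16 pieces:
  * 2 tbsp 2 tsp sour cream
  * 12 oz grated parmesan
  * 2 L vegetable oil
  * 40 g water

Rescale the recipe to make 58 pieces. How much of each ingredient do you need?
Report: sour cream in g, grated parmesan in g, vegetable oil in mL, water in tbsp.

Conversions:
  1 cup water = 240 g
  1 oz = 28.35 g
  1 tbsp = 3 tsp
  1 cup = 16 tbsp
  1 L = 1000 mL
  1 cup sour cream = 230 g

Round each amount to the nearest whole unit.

sour cream: 139 g; grated parmesan: 1233 g; vegetable oil: 7250 mL; water: 10 tbsp

Scaling factor: 58/16 = 29/8 = 3.625.
sour cream: (2 tbsp + 2 tsp = 8/3 tbsp) × 29/8 ÷ 16 tbsp/cup × 230 g/cup ≈ 139 g
grated parmesan: 12 oz × 29/8 × 28.35 g/oz ≈ 1233 g
vegetable oil: 2 L × 29/8 × 1000 mL/L = 7250 mL
water: 40 g × 29/8 ÷ 240 g/cup × 16 tbsp/cup ≈ 10 tbsp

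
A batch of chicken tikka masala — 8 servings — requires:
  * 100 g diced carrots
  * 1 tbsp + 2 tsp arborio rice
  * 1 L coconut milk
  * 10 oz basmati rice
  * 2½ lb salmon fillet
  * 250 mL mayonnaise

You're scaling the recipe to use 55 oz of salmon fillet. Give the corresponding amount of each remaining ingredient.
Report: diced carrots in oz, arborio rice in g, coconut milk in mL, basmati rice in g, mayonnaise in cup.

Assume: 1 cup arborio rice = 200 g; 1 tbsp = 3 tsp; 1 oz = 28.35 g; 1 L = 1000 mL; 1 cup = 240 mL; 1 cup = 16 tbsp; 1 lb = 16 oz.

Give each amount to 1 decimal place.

diced carrots: 4.9 oz; arborio rice: 28.6 g; coconut milk: 1375.0 mL; basmati rice: 389.8 g; mayonnaise: 1.4 cup

The original recipe has 40 oz of salmon fillet, so the scaling factor is 55 ÷ 40 = 11/8 = 1.375.
diced carrots: 100 g × 11/8 ÷ 28.35 g/oz ≈ 4.9 oz
arborio rice: (1 tbsp + 2 tsp = 5/3 tbsp) × 11/8 ÷ 16 tbsp/cup × 200 g/cup ≈ 28.6 g
coconut milk: 1 L × 11/8 × 1000 mL/L = 1375.0 mL
basmati rice: 10 oz × 11/8 × 28.35 g/oz ≈ 389.8 g
mayonnaise: 250 mL × 11/8 ÷ 240 mL/cup ≈ 1.4 cup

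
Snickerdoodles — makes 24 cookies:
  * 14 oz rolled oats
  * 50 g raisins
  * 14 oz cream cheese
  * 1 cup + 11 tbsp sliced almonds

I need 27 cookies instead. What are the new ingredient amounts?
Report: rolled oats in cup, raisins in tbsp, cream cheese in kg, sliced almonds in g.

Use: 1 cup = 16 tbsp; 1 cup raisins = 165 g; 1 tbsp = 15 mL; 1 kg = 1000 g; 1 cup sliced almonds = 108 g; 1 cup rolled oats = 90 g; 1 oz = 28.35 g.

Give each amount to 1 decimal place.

rolled oats: 5.0 cup; raisins: 5.5 tbsp; cream cheese: 0.4 kg; sliced almonds: 205.0 g

Scaling factor: 27/24 = 9/8 = 1.125.
rolled oats: 14 oz × 9/8 × 28.35 g/oz ÷ 90 g/cup ≈ 5.0 cup
raisins: 50 g × 9/8 ÷ 165 g/cup × 16 tbsp/cup ≈ 5.5 tbsp
cream cheese: 14 oz × 9/8 × 28.35 g/oz ÷ 1000 g/kg ≈ 0.4 kg
sliced almonds: (1 cup + 11 tbsp = 1.6875 cup) × 9/8 × 108 g/cup ≈ 205.0 g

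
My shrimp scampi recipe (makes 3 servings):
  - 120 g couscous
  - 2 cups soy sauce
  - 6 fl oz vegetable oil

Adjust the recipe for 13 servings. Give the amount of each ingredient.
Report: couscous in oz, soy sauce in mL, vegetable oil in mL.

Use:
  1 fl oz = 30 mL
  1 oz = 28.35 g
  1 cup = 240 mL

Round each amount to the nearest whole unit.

Scaling factor: 13/3.
couscous: 120 g × 13/3 ÷ 28.35 g/oz ≈ 18 oz
soy sauce: 2 cup × 13/3 × 240 mL/cup = 2080 mL
vegetable oil: 6 fl oz × 13/3 × 30 mL/fl oz = 780 mL

couscous: 18 oz; soy sauce: 2080 mL; vegetable oil: 780 mL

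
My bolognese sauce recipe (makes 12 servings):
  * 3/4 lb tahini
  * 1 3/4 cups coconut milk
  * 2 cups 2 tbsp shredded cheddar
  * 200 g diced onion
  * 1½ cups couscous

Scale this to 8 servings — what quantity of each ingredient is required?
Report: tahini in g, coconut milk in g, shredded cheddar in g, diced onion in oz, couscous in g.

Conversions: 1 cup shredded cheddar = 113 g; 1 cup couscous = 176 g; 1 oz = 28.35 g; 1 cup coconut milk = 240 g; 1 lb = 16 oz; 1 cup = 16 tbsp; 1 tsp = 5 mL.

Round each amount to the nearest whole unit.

tahini: 227 g; coconut milk: 280 g; shredded cheddar: 160 g; diced onion: 5 oz; couscous: 176 g

Scaling factor: 8/12 = 2/3.
tahini: 0.75 lb × 2/3 × 16 oz/lb × 28.35 g/oz ≈ 227 g
coconut milk: 1.75 cup × 2/3 × 240 g/cup = 280 g
shredded cheddar: (2 cup + 2 tbsp = 2.125 cup) × 2/3 × 113 g/cup ≈ 160 g
diced onion: 200 g × 2/3 ÷ 28.35 g/oz ≈ 5 oz
couscous: 1.5 cup × 2/3 × 176 g/cup = 176 g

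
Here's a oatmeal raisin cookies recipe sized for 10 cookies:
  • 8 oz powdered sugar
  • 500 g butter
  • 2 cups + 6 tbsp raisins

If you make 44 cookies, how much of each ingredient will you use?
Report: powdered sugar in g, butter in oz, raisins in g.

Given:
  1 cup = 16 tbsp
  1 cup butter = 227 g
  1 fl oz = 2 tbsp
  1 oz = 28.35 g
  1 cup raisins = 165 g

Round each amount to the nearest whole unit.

Scaling factor: 44/10 = 22/5 = 4.4.
powdered sugar: 8 oz × 22/5 × 28.35 g/oz ≈ 998 g
butter: 500 g × 22/5 ÷ 28.35 g/oz ≈ 78 oz
raisins: (2 cup + 6 tbsp = 2.375 cup) × 22/5 × 165 g/cup ≈ 1724 g

powdered sugar: 998 g; butter: 78 oz; raisins: 1724 g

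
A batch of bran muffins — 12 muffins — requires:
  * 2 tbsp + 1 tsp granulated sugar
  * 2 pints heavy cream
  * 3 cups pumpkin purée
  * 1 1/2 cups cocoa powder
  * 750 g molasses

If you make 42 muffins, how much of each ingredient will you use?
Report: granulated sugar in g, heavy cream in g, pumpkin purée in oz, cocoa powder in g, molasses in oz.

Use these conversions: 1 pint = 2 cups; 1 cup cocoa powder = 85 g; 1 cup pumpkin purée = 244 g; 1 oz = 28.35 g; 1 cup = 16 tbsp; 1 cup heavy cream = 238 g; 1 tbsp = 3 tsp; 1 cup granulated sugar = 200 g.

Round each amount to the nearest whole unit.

granulated sugar: 102 g; heavy cream: 3332 g; pumpkin purée: 90 oz; cocoa powder: 446 g; molasses: 93 oz

Scaling factor: 42/12 = 7/2 = 3.5.
granulated sugar: (2 tbsp + 1 tsp = 7/3 tbsp) × 7/2 ÷ 16 tbsp/cup × 200 g/cup ≈ 102 g
heavy cream: 2 pint × 7/2 × 2 cup/pint × 238 g/cup = 3332 g
pumpkin purée: 3 cup × 7/2 × 244 g/cup ÷ 28.35 g/oz ≈ 90 oz
cocoa powder: 1.5 cup × 7/2 × 85 g/cup ≈ 446 g
molasses: 750 g × 7/2 ÷ 28.35 g/oz ≈ 93 oz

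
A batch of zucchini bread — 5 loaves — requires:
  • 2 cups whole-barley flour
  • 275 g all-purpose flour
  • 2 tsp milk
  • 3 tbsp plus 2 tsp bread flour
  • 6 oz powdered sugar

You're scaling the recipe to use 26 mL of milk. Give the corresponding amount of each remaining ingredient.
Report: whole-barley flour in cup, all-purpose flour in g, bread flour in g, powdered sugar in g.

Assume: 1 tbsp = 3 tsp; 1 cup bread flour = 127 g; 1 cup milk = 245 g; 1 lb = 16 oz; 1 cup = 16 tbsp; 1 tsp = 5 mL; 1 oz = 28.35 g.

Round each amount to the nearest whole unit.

whole-barley flour: 5 cup; all-purpose flour: 715 g; bread flour: 76 g; powdered sugar: 442 g

The original recipe has 10 mL of milk, so the scaling factor is 26 ÷ 10 = 13/5 = 2.6.
whole-barley flour: 2 cup × 13/5 ≈ 5 cup
all-purpose flour: 275 g × 13/5 = 715 g
bread flour: (3 tbsp + 2 tsp = 11/3 tbsp) × 13/5 ÷ 16 tbsp/cup × 127 g/cup ≈ 76 g
powdered sugar: 6 oz × 13/5 × 28.35 g/oz ≈ 442 g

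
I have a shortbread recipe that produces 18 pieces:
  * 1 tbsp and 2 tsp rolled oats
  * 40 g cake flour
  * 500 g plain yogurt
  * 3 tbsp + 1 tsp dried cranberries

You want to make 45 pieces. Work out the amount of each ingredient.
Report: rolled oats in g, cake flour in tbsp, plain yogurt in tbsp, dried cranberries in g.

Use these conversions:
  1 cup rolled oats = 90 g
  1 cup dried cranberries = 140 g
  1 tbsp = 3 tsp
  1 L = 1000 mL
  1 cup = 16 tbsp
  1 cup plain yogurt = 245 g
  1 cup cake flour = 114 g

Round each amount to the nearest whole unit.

Scaling factor: 45/18 = 5/2 = 2.5.
rolled oats: (1 tbsp + 2 tsp = 5/3 tbsp) × 5/2 ÷ 16 tbsp/cup × 90 g/cup ≈ 23 g
cake flour: 40 g × 5/2 ÷ 114 g/cup × 16 tbsp/cup ≈ 14 tbsp
plain yogurt: 500 g × 5/2 ÷ 245 g/cup × 16 tbsp/cup ≈ 82 tbsp
dried cranberries: (3 tbsp + 1 tsp = 10/3 tbsp) × 5/2 ÷ 16 tbsp/cup × 140 g/cup ≈ 73 g

rolled oats: 23 g; cake flour: 14 tbsp; plain yogurt: 82 tbsp; dried cranberries: 73 g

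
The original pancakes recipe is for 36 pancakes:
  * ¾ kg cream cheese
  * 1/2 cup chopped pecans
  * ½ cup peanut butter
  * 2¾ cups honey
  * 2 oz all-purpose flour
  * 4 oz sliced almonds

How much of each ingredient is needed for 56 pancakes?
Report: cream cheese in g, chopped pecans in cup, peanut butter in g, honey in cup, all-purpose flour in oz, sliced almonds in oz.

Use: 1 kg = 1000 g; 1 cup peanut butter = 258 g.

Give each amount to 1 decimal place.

cream cheese: 1166.7 g; chopped pecans: 0.8 cup; peanut butter: 200.7 g; honey: 4.3 cup; all-purpose flour: 3.1 oz; sliced almonds: 6.2 oz

Scaling factor: 56/36 = 14/9.
cream cheese: 0.75 kg × 14/9 × 1000 g/kg ≈ 1166.7 g
chopped pecans: 0.5 cup × 14/9 ≈ 0.8 cup
peanut butter: 0.5 cup × 14/9 × 258 g/cup ≈ 200.7 g
honey: 2.75 cup × 14/9 ≈ 4.3 cup
all-purpose flour: 2 oz × 14/9 ≈ 3.1 oz
sliced almonds: 4 oz × 14/9 ≈ 6.2 oz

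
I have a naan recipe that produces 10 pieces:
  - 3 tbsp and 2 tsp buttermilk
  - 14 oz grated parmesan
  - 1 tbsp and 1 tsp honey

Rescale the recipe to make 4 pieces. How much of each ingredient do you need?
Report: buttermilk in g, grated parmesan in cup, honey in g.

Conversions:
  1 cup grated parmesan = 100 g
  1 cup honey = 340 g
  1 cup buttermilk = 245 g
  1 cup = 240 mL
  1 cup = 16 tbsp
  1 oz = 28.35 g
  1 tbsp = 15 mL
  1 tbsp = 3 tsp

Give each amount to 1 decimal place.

Scaling factor: 4/10 = 2/5 = 0.4.
buttermilk: (3 tbsp + 2 tsp = 11/3 tbsp) × 2/5 ÷ 16 tbsp/cup × 245 g/cup ≈ 22.5 g
grated parmesan: 14 oz × 2/5 × 28.35 g/oz ÷ 100 g/cup ≈ 1.6 cup
honey: (1 tbsp + 1 tsp = 4/3 tbsp) × 2/5 ÷ 16 tbsp/cup × 340 g/cup ≈ 11.3 g

buttermilk: 22.5 g; grated parmesan: 1.6 cup; honey: 11.3 g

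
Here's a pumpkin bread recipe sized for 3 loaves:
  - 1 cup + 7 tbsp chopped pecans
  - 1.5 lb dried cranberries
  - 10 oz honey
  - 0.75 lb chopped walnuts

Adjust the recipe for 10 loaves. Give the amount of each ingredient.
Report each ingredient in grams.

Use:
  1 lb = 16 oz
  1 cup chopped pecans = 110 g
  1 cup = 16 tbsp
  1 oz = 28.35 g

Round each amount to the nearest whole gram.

chopped pecans: 527 g; dried cranberries: 2268 g; honey: 945 g; chopped walnuts: 1134 g

Scaling factor: 10/3.
chopped pecans: (1 cup + 7 tbsp = 1.4375 cup) × 10/3 × 110 g/cup ≈ 527 g
dried cranberries: 1.5 lb × 10/3 × 16 oz/lb × 28.35 g/oz = 2268 g
honey: 10 oz × 10/3 × 28.35 g/oz = 945 g
chopped walnuts: 0.75 lb × 10/3 × 16 oz/lb × 28.35 g/oz = 1134 g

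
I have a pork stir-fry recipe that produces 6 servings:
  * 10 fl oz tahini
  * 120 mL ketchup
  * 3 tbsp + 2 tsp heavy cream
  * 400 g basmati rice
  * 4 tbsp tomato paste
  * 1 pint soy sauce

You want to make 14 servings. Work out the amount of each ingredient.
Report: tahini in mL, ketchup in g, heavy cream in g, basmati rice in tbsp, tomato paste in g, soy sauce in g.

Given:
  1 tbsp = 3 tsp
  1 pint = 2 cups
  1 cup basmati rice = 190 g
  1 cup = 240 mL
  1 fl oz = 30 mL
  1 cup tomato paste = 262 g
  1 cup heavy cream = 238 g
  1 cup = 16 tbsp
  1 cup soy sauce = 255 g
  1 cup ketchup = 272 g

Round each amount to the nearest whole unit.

Scaling factor: 14/6 = 7/3.
tahini: 10 fl oz × 7/3 × 30 mL/fl oz = 700 mL
ketchup: 120 mL × 7/3 ÷ 240 mL/cup × 272 g/cup ≈ 317 g
heavy cream: (3 tbsp + 2 tsp = 11/3 tbsp) × 7/3 ÷ 16 tbsp/cup × 238 g/cup ≈ 127 g
basmati rice: 400 g × 7/3 ÷ 190 g/cup × 16 tbsp/cup ≈ 79 tbsp
tomato paste: 4 tbsp × 7/3 ÷ 16 tbsp/cup × 262 g/cup ≈ 153 g
soy sauce: 1 pint × 7/3 × 2 cup/pint × 255 g/cup = 1190 g

tahini: 700 mL; ketchup: 317 g; heavy cream: 127 g; basmati rice: 79 tbsp; tomato paste: 153 g; soy sauce: 1190 g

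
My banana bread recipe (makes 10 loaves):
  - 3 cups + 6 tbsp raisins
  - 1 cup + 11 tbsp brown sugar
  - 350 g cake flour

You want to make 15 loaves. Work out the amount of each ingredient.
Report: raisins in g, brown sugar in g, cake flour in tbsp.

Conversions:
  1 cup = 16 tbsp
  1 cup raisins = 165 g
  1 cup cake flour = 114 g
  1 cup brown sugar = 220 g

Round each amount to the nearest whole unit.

Scaling factor: 15/10 = 3/2 = 1.5.
raisins: (3 cup + 6 tbsp = 3.375 cup) × 3/2 × 165 g/cup ≈ 835 g
brown sugar: (1 cup + 11 tbsp = 1.6875 cup) × 3/2 × 220 g/cup ≈ 557 g
cake flour: 350 g × 3/2 ÷ 114 g/cup × 16 tbsp/cup ≈ 74 tbsp

raisins: 835 g; brown sugar: 557 g; cake flour: 74 tbsp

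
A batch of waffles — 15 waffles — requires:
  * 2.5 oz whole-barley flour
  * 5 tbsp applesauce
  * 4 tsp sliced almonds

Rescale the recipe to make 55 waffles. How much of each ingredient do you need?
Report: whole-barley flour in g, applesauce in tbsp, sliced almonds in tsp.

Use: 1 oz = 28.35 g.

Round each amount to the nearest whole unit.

whole-barley flour: 260 g; applesauce: 18 tbsp; sliced almonds: 15 tsp

Scaling factor: 55/15 = 11/3.
whole-barley flour: 2.5 oz × 11/3 × 28.35 g/oz ≈ 260 g
applesauce: 5 tbsp × 11/3 ≈ 18 tbsp
sliced almonds: 4 tsp × 11/3 ≈ 15 tsp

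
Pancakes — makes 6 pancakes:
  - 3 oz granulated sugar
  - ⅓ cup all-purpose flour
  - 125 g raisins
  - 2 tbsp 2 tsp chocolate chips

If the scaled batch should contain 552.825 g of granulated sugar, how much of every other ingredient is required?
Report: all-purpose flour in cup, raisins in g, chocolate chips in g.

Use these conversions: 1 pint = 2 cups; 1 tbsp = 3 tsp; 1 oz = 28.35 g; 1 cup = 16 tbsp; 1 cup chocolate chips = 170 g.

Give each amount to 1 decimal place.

all-purpose flour: 2.2 cup; raisins: 812.5 g; chocolate chips: 184.2 g

The original recipe has 85.05 g of granulated sugar, so the scaling factor is 552.825 ÷ 85.05 = 13/2 = 6.5.
all-purpose flour: 1/3 cup × 13/2 ≈ 2.2 cup
raisins: 125 g × 13/2 = 812.5 g
chocolate chips: (2 tbsp + 2 tsp = 8/3 tbsp) × 13/2 ÷ 16 tbsp/cup × 170 g/cup ≈ 184.2 g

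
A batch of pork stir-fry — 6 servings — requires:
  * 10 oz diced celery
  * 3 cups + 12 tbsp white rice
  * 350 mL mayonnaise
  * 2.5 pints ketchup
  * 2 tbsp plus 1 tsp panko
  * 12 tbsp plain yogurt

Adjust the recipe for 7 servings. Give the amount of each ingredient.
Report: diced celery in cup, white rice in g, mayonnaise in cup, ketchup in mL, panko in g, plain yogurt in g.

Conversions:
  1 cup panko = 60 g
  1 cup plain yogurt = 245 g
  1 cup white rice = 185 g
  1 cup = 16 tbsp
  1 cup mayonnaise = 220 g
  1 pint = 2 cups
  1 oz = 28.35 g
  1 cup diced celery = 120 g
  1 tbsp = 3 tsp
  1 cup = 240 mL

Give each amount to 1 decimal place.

Scaling factor: 7/6.
diced celery: 10 oz × 7/6 × 28.35 g/oz ÷ 120 g/cup ≈ 2.8 cup
white rice: (3 cup + 12 tbsp = 3.75 cup) × 7/6 × 185 g/cup ≈ 809.4 g
mayonnaise: 350 mL × 7/6 ÷ 240 mL/cup ≈ 1.7 cup
ketchup: 2.5 pint × 7/6 × 2 cup/pint × 240 mL/cup = 1400.0 mL
panko: (2 tbsp + 1 tsp = 7/3 tbsp) × 7/6 ÷ 16 tbsp/cup × 60 g/cup ≈ 10.2 g
plain yogurt: 12 tbsp × 7/6 ÷ 16 tbsp/cup × 245 g/cup ≈ 214.4 g

diced celery: 2.8 cup; white rice: 809.4 g; mayonnaise: 1.7 cup; ketchup: 1400.0 mL; panko: 10.2 g; plain yogurt: 214.4 g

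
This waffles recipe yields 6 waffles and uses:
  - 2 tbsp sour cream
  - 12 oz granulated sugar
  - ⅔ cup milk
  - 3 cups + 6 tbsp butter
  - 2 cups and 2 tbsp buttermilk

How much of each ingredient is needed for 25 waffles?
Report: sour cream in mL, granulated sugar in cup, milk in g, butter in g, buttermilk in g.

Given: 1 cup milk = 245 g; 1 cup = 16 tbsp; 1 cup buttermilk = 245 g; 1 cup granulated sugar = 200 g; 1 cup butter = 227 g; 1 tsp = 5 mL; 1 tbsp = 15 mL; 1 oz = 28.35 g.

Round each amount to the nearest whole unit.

sour cream: 125 mL; granulated sugar: 7 cup; milk: 681 g; butter: 3192 g; buttermilk: 2169 g

Scaling factor: 25/6.
sour cream: 2 tbsp × 25/6 × 15 mL/tbsp = 125 mL
granulated sugar: 12 oz × 25/6 × 28.35 g/oz ÷ 200 g/cup ≈ 7 cup
milk: 2/3 cup × 25/6 × 245 g/cup ≈ 681 g
butter: (3 cup + 6 tbsp = 3.375 cup) × 25/6 × 227 g/cup ≈ 3192 g
buttermilk: (2 cup + 2 tbsp = 2.125 cup) × 25/6 × 245 g/cup ≈ 2169 g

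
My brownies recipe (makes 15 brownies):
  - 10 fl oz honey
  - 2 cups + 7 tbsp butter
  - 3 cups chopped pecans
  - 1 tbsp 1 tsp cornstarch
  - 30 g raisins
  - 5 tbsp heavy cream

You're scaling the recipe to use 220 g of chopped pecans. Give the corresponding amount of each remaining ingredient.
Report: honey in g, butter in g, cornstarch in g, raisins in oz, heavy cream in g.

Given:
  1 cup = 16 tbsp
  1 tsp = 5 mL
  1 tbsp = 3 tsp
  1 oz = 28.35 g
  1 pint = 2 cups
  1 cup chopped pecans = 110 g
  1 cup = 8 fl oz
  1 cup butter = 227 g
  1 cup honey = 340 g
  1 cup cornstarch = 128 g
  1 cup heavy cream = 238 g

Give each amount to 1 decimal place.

honey: 283.3 g; butter: 368.9 g; cornstarch: 7.1 g; raisins: 0.7 oz; heavy cream: 49.6 g

The original recipe has 330 g of chopped pecans, so the scaling factor is 220 ÷ 330 = 2/3.
honey: 10 fl oz × 2/3 ÷ 8 fl oz/cup × 340 g/cup ≈ 283.3 g
butter: (2 cup + 7 tbsp = 2.4375 cup) × 2/3 × 227 g/cup ≈ 368.9 g
cornstarch: (1 tbsp + 1 tsp = 4/3 tbsp) × 2/3 ÷ 16 tbsp/cup × 128 g/cup ≈ 7.1 g
raisins: 30 g × 2/3 ÷ 28.35 g/oz ≈ 0.7 oz
heavy cream: 5 tbsp × 2/3 ÷ 16 tbsp/cup × 238 g/cup ≈ 49.6 g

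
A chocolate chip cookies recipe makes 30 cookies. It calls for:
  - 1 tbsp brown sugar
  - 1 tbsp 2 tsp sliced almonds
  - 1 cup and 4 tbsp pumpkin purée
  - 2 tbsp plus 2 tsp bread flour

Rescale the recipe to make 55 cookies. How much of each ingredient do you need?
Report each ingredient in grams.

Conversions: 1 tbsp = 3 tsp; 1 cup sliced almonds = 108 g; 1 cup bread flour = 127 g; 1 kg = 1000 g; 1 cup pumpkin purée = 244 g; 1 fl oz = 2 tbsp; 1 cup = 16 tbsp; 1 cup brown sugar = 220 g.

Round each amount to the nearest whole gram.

Scaling factor: 55/30 = 11/6.
brown sugar: 1 tbsp × 11/6 ÷ 16 tbsp/cup × 220 g/cup ≈ 25 g
sliced almonds: (1 tbsp + 2 tsp = 5/3 tbsp) × 11/6 ÷ 16 tbsp/cup × 108 g/cup ≈ 21 g
pumpkin purée: (1 cup + 4 tbsp = 1.25 cup) × 11/6 × 244 g/cup ≈ 559 g
bread flour: (2 tbsp + 2 tsp = 8/3 tbsp) × 11/6 ÷ 16 tbsp/cup × 127 g/cup ≈ 39 g

brown sugar: 25 g; sliced almonds: 21 g; pumpkin purée: 559 g; bread flour: 39 g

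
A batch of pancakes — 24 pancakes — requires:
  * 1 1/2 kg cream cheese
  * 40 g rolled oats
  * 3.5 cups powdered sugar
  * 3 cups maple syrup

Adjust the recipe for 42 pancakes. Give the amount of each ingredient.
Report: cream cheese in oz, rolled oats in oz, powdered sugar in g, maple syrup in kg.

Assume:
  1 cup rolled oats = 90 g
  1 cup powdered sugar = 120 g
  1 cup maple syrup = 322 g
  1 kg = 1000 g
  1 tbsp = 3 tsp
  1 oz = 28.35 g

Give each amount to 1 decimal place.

cream cheese: 92.6 oz; rolled oats: 2.5 oz; powdered sugar: 735.0 g; maple syrup: 1.7 kg

Scaling factor: 42/24 = 7/4 = 1.75.
cream cheese: 1.5 kg × 7/4 × 1000 g/kg ÷ 28.35 g/oz ≈ 92.6 oz
rolled oats: 40 g × 7/4 ÷ 28.35 g/oz ≈ 2.5 oz
powdered sugar: 3.5 cup × 7/4 × 120 g/cup = 735.0 g
maple syrup: 3 cup × 7/4 × 322 g/cup ÷ 1000 g/kg ≈ 1.7 kg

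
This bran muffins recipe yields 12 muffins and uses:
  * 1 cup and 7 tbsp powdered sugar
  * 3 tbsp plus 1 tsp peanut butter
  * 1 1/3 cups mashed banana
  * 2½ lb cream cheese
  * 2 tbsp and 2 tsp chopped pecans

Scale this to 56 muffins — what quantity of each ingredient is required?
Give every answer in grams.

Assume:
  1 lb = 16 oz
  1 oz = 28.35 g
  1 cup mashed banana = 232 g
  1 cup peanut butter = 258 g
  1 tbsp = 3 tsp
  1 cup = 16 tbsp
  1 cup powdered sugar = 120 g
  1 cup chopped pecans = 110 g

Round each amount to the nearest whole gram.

Scaling factor: 56/12 = 14/3.
powdered sugar: (1 cup + 7 tbsp = 1.4375 cup) × 14/3 × 120 g/cup = 805 g
peanut butter: (3 tbsp + 1 tsp = 10/3 tbsp) × 14/3 ÷ 16 tbsp/cup × 258 g/cup ≈ 251 g
mashed banana: 4/3 cup × 14/3 × 232 g/cup ≈ 1444 g
cream cheese: 2.5 lb × 14/3 × 16 oz/lb × 28.35 g/oz = 5292 g
chopped pecans: (2 tbsp + 2 tsp = 8/3 tbsp) × 14/3 ÷ 16 tbsp/cup × 110 g/cup ≈ 86 g

powdered sugar: 805 g; peanut butter: 251 g; mashed banana: 1444 g; cream cheese: 5292 g; chopped pecans: 86 g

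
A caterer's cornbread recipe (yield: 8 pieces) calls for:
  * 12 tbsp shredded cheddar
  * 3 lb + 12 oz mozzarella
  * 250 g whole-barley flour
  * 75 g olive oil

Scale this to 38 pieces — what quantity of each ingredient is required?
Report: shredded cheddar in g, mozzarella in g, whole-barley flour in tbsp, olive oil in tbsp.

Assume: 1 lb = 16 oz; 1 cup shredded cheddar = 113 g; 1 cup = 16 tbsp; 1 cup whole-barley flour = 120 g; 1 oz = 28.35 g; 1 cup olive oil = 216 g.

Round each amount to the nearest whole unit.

Scaling factor: 38/8 = 19/4 = 4.75.
shredded cheddar: 12 tbsp × 19/4 ÷ 16 tbsp/cup × 113 g/cup ≈ 403 g
mozzarella: (3 lb + 12 oz = 3.75 lb) × 19/4 × 16 oz/lb × 28.35 g/oz ≈ 8080 g
whole-barley flour: 250 g × 19/4 ÷ 120 g/cup × 16 tbsp/cup ≈ 158 tbsp
olive oil: 75 g × 19/4 ÷ 216 g/cup × 16 tbsp/cup ≈ 26 tbsp

shredded cheddar: 403 g; mozzarella: 8080 g; whole-barley flour: 158 tbsp; olive oil: 26 tbsp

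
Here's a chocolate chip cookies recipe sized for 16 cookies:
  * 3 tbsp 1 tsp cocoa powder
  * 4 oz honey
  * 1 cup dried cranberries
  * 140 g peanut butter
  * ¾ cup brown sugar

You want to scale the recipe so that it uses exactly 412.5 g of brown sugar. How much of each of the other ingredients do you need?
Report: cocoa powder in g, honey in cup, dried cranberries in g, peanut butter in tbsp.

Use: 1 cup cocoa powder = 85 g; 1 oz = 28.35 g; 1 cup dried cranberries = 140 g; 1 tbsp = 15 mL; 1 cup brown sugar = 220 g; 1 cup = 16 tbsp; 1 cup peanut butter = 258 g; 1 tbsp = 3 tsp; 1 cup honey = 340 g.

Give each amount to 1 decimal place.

The original recipe has 165 g of brown sugar, so the scaling factor is 412.5 ÷ 165 = 5/2 = 2.5.
cocoa powder: (3 tbsp + 1 tsp = 10/3 tbsp) × 5/2 ÷ 16 tbsp/cup × 85 g/cup ≈ 44.3 g
honey: 4 oz × 5/2 × 28.35 g/oz ÷ 340 g/cup ≈ 0.8 cup
dried cranberries: 1 cup × 5/2 × 140 g/cup = 350.0 g
peanut butter: 140 g × 5/2 ÷ 258 g/cup × 16 tbsp/cup ≈ 21.7 tbsp

cocoa powder: 44.3 g; honey: 0.8 cup; dried cranberries: 350.0 g; peanut butter: 21.7 tbsp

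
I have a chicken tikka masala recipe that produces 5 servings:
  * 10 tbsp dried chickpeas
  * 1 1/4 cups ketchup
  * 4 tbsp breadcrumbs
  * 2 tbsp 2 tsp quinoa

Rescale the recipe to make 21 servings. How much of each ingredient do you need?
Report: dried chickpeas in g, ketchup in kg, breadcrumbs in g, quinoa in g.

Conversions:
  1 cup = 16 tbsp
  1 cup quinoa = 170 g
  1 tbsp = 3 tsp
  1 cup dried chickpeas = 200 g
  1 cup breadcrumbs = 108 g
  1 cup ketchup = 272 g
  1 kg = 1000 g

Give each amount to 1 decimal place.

Scaling factor: 21/5 = 4.2.
dried chickpeas: 10 tbsp × 21/5 ÷ 16 tbsp/cup × 200 g/cup = 525.0 g
ketchup: 1.25 cup × 21/5 × 272 g/cup ÷ 1000 g/kg ≈ 1.4 kg
breadcrumbs: 4 tbsp × 21/5 ÷ 16 tbsp/cup × 108 g/cup = 113.4 g
quinoa: (2 tbsp + 2 tsp = 8/3 tbsp) × 21/5 ÷ 16 tbsp/cup × 170 g/cup = 119.0 g

dried chickpeas: 525.0 g; ketchup: 1.4 kg; breadcrumbs: 113.4 g; quinoa: 119.0 g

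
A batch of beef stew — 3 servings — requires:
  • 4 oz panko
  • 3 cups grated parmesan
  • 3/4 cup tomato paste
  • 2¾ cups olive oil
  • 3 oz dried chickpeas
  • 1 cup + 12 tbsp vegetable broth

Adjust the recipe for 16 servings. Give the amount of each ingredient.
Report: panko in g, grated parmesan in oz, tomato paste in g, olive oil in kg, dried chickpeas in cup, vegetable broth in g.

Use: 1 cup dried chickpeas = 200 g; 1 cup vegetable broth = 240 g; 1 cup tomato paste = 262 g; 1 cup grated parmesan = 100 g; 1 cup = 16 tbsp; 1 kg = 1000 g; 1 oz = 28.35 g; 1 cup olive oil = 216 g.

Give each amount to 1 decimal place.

panko: 604.8 g; grated parmesan: 56.4 oz; tomato paste: 1048.0 g; olive oil: 3.2 kg; dried chickpeas: 2.3 cup; vegetable broth: 2240.0 g

Scaling factor: 16/3.
panko: 4 oz × 16/3 × 28.35 g/oz = 604.8 g
grated parmesan: 3 cup × 16/3 × 100 g/cup ÷ 28.35 g/oz ≈ 56.4 oz
tomato paste: 0.75 cup × 16/3 × 262 g/cup = 1048.0 g
olive oil: 2.75 cup × 16/3 × 216 g/cup ÷ 1000 g/kg ≈ 3.2 kg
dried chickpeas: 3 oz × 16/3 × 28.35 g/oz ÷ 200 g/cup ≈ 2.3 cup
vegetable broth: (1 cup + 12 tbsp = 1.75 cup) × 16/3 × 240 g/cup = 2240.0 g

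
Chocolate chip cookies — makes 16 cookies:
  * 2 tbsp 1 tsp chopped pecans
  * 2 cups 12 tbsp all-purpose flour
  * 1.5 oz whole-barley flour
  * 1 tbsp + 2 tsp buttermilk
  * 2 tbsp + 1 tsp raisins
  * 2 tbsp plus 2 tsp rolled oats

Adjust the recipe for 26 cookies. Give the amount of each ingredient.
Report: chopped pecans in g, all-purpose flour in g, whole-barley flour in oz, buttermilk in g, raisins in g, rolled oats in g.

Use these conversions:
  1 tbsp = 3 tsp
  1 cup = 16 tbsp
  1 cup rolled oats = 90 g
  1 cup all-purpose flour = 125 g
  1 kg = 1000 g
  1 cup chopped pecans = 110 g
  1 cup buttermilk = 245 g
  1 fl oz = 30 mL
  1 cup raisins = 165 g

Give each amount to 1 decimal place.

chopped pecans: 26.1 g; all-purpose flour: 558.6 g; whole-barley flour: 2.4 oz; buttermilk: 41.5 g; raisins: 39.1 g; rolled oats: 24.4 g

Scaling factor: 26/16 = 13/8 = 1.625.
chopped pecans: (2 tbsp + 1 tsp = 7/3 tbsp) × 13/8 ÷ 16 tbsp/cup × 110 g/cup ≈ 26.1 g
all-purpose flour: (2 cup + 12 tbsp = 2.75 cup) × 13/8 × 125 g/cup ≈ 558.6 g
whole-barley flour: 1.5 oz × 13/8 ≈ 2.4 oz
buttermilk: (1 tbsp + 2 tsp = 5/3 tbsp) × 13/8 ÷ 16 tbsp/cup × 245 g/cup ≈ 41.5 g
raisins: (2 tbsp + 1 tsp = 7/3 tbsp) × 13/8 ÷ 16 tbsp/cup × 165 g/cup ≈ 39.1 g
rolled oats: (2 tbsp + 2 tsp = 8/3 tbsp) × 13/8 ÷ 16 tbsp/cup × 90 g/cup ≈ 24.4 g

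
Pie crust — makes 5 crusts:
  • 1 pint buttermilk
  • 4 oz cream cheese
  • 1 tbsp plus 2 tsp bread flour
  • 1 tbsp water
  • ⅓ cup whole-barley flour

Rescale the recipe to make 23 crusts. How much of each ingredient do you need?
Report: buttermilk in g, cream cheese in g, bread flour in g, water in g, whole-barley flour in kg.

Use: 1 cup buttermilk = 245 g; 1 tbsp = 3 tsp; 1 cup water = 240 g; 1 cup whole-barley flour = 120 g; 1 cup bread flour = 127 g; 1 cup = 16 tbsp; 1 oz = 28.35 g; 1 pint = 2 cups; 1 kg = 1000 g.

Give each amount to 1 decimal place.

buttermilk: 2254.0 g; cream cheese: 521.6 g; bread flour: 60.9 g; water: 69.0 g; whole-barley flour: 0.2 kg

Scaling factor: 23/5 = 4.6.
buttermilk: 1 pint × 23/5 × 2 cup/pint × 245 g/cup = 2254.0 g
cream cheese: 4 oz × 23/5 × 28.35 g/oz ≈ 521.6 g
bread flour: (1 tbsp + 2 tsp = 5/3 tbsp) × 23/5 ÷ 16 tbsp/cup × 127 g/cup ≈ 60.9 g
water: 1 tbsp × 23/5 ÷ 16 tbsp/cup × 240 g/cup = 69.0 g
whole-barley flour: 1/3 cup × 23/5 × 120 g/cup ÷ 1000 g/kg ≈ 0.2 kg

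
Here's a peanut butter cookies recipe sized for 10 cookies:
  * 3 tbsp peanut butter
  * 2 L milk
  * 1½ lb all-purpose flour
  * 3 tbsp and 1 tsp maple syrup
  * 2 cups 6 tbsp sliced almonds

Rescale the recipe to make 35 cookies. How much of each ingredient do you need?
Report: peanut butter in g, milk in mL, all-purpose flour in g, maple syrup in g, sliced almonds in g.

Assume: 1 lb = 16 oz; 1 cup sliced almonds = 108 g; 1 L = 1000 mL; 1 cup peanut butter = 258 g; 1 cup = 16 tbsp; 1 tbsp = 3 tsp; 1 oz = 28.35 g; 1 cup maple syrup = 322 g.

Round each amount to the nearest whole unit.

peanut butter: 169 g; milk: 7000 mL; all-purpose flour: 2381 g; maple syrup: 235 g; sliced almonds: 898 g

Scaling factor: 35/10 = 7/2 = 3.5.
peanut butter: 3 tbsp × 7/2 ÷ 16 tbsp/cup × 258 g/cup ≈ 169 g
milk: 2 L × 7/2 × 1000 mL/L = 7000 mL
all-purpose flour: 1.5 lb × 7/2 × 16 oz/lb × 28.35 g/oz ≈ 2381 g
maple syrup: (3 tbsp + 1 tsp = 10/3 tbsp) × 7/2 ÷ 16 tbsp/cup × 322 g/cup ≈ 235 g
sliced almonds: (2 cup + 6 tbsp = 2.375 cup) × 7/2 × 108 g/cup ≈ 898 g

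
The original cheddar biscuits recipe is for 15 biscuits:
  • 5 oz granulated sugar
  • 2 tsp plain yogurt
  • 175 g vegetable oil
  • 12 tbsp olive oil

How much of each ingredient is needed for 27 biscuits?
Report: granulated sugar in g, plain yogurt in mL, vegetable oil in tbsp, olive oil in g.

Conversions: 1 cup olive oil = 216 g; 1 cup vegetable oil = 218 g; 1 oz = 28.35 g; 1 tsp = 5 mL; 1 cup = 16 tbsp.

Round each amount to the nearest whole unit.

granulated sugar: 255 g; plain yogurt: 18 mL; vegetable oil: 23 tbsp; olive oil: 292 g

Scaling factor: 27/15 = 9/5 = 1.8.
granulated sugar: 5 oz × 9/5 × 28.35 g/oz ≈ 255 g
plain yogurt: 2 tsp × 9/5 × 5 mL/tsp = 18 mL
vegetable oil: 175 g × 9/5 ÷ 218 g/cup × 16 tbsp/cup ≈ 23 tbsp
olive oil: 12 tbsp × 9/5 ÷ 16 tbsp/cup × 216 g/cup ≈ 292 g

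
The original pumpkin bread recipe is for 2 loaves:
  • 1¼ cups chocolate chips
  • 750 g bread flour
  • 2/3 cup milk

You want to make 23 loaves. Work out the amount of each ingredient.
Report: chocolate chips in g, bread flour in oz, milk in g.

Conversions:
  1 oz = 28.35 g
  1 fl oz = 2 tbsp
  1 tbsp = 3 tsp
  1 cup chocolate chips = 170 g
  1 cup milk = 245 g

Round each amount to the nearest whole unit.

chocolate chips: 2444 g; bread flour: 304 oz; milk: 1878 g

Scaling factor: 23/2 = 11.5.
chocolate chips: 1.25 cup × 23/2 × 170 g/cup ≈ 2444 g
bread flour: 750 g × 23/2 ÷ 28.35 g/oz ≈ 304 oz
milk: 2/3 cup × 23/2 × 245 g/cup ≈ 1878 g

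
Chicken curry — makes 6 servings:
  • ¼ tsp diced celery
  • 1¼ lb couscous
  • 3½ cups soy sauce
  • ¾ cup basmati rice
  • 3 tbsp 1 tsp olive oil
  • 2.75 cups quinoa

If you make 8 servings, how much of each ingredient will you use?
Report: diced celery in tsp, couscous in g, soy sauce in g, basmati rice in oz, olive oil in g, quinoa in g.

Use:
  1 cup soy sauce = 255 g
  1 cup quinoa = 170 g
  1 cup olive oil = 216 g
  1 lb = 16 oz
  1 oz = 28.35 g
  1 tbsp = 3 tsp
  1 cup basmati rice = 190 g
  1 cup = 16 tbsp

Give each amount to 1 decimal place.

Scaling factor: 8/6 = 4/3.
diced celery: 0.25 tsp × 4/3 ≈ 0.3 tsp
couscous: 1.25 lb × 4/3 × 16 oz/lb × 28.35 g/oz = 756.0 g
soy sauce: 3.5 cup × 4/3 × 255 g/cup = 1190.0 g
basmati rice: 0.75 cup × 4/3 × 190 g/cup ÷ 28.35 g/oz ≈ 6.7 oz
olive oil: (3 tbsp + 1 tsp = 10/3 tbsp) × 4/3 ÷ 16 tbsp/cup × 216 g/cup = 60.0 g
quinoa: 2.75 cup × 4/3 × 170 g/cup ≈ 623.3 g

diced celery: 0.3 tsp; couscous: 756.0 g; soy sauce: 1190.0 g; basmati rice: 6.7 oz; olive oil: 60.0 g; quinoa: 623.3 g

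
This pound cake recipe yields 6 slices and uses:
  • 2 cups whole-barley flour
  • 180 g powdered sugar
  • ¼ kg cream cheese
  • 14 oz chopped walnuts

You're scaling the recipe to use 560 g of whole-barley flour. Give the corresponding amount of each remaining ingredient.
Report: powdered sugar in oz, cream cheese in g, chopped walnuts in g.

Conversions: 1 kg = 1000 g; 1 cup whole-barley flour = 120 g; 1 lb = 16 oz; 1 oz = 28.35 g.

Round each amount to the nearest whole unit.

powdered sugar: 15 oz; cream cheese: 583 g; chopped walnuts: 926 g

The original recipe has 240 g of whole-barley flour, so the scaling factor is 560 ÷ 240 = 7/3.
powdered sugar: 180 g × 7/3 ÷ 28.35 g/oz ≈ 15 oz
cream cheese: 0.25 kg × 7/3 × 1000 g/kg ≈ 583 g
chopped walnuts: 14 oz × 7/3 × 28.35 g/oz ≈ 926 g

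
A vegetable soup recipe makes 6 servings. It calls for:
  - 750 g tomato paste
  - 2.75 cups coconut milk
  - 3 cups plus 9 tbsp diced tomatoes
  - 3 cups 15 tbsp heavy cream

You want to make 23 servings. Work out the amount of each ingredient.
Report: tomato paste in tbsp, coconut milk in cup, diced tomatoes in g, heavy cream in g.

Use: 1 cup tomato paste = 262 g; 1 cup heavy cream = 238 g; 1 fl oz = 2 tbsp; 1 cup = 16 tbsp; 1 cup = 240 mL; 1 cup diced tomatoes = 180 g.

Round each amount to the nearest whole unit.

Scaling factor: 23/6.
tomato paste: 750 g × 23/6 ÷ 262 g/cup × 16 tbsp/cup ≈ 176 tbsp
coconut milk: 2.75 cup × 23/6 ≈ 11 cup
diced tomatoes: (3 cup + 9 tbsp = 3.5625 cup) × 23/6 × 180 g/cup ≈ 2458 g
heavy cream: (3 cup + 15 tbsp = 3.9375 cup) × 23/6 × 238 g/cup ≈ 3592 g

tomato paste: 176 tbsp; coconut milk: 11 cup; diced tomatoes: 2458 g; heavy cream: 3592 g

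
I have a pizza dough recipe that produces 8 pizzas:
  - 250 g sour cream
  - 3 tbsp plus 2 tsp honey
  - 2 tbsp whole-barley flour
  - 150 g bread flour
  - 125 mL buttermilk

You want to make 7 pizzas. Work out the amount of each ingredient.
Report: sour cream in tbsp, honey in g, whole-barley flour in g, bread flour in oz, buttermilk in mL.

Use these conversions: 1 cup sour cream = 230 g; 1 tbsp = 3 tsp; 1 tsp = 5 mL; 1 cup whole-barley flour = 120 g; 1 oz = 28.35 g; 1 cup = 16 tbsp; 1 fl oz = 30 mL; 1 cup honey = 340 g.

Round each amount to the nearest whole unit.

sour cream: 15 tbsp; honey: 68 g; whole-barley flour: 13 g; bread flour: 5 oz; buttermilk: 109 mL

Scaling factor: 7/8 = 0.875.
sour cream: 250 g × 7/8 ÷ 230 g/cup × 16 tbsp/cup ≈ 15 tbsp
honey: (3 tbsp + 2 tsp = 11/3 tbsp) × 7/8 ÷ 16 tbsp/cup × 340 g/cup ≈ 68 g
whole-barley flour: 2 tbsp × 7/8 ÷ 16 tbsp/cup × 120 g/cup ≈ 13 g
bread flour: 150 g × 7/8 ÷ 28.35 g/oz ≈ 5 oz
buttermilk: 125 mL × 7/8 ≈ 109 mL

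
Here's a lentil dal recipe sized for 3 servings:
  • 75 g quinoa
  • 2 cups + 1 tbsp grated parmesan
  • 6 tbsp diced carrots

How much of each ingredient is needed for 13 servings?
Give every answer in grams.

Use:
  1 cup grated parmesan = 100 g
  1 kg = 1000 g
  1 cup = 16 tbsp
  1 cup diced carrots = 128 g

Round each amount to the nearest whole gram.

Scaling factor: 13/3.
quinoa: 75 g × 13/3 = 325 g
grated parmesan: (2 cup + 1 tbsp = 2.0625 cup) × 13/3 × 100 g/cup ≈ 894 g
diced carrots: 6 tbsp × 13/3 ÷ 16 tbsp/cup × 128 g/cup = 208 g

quinoa: 325 g; grated parmesan: 894 g; diced carrots: 208 g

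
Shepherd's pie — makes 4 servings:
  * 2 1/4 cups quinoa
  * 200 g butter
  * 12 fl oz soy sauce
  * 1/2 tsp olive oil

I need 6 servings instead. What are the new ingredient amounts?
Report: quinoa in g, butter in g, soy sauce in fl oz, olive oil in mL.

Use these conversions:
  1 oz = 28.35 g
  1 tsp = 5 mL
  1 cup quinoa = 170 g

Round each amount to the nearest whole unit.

Scaling factor: 6/4 = 3/2 = 1.5.
quinoa: 2.25 cup × 3/2 × 170 g/cup ≈ 574 g
butter: 200 g × 3/2 = 300 g
soy sauce: 12 fl oz × 3/2 = 18 fl oz
olive oil: 0.5 tsp × 3/2 × 5 mL/tsp ≈ 4 mL

quinoa: 574 g; butter: 300 g; soy sauce: 18 fl oz; olive oil: 4 mL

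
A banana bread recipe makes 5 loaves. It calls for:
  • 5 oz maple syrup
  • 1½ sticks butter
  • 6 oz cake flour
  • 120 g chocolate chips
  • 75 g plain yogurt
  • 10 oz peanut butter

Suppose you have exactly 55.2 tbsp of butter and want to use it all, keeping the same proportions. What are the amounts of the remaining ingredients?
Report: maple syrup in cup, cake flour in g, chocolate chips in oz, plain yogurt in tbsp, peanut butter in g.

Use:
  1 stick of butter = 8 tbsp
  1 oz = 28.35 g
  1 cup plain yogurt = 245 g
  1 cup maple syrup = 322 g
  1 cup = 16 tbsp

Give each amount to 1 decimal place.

The original recipe has 12 tbsp of butter, so the scaling factor is 55.2 ÷ 12 = 23/5 = 4.6.
maple syrup: 5 oz × 23/5 × 28.35 g/oz ÷ 322 g/cup ≈ 2.0 cup
cake flour: 6 oz × 23/5 × 28.35 g/oz ≈ 782.5 g
chocolate chips: 120 g × 23/5 ÷ 28.35 g/oz ≈ 19.5 oz
plain yogurt: 75 g × 23/5 ÷ 245 g/cup × 16 tbsp/cup ≈ 22.5 tbsp
peanut butter: 10 oz × 23/5 × 28.35 g/oz = 1304.1 g

maple syrup: 2.0 cup; cake flour: 782.5 g; chocolate chips: 19.5 oz; plain yogurt: 22.5 tbsp; peanut butter: 1304.1 g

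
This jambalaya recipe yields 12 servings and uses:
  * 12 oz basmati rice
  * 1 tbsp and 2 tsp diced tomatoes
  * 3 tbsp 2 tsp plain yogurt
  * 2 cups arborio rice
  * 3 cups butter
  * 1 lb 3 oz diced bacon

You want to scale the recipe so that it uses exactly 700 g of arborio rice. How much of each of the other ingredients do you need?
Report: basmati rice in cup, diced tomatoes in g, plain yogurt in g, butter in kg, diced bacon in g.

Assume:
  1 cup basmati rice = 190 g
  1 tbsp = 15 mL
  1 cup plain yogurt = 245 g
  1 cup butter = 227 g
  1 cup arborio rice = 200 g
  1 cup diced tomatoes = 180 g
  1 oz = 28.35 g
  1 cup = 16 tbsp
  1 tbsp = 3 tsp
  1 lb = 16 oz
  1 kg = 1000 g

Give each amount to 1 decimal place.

basmati rice: 3.1 cup; diced tomatoes: 32.8 g; plain yogurt: 98.3 g; butter: 1.2 kg; diced bacon: 942.6 g

The original recipe has 400 g of arborio rice, so the scaling factor is 700 ÷ 400 = 7/4 = 1.75.
basmati rice: 12 oz × 7/4 × 28.35 g/oz ÷ 190 g/cup ≈ 3.1 cup
diced tomatoes: (1 tbsp + 2 tsp = 5/3 tbsp) × 7/4 ÷ 16 tbsp/cup × 180 g/cup ≈ 32.8 g
plain yogurt: (3 tbsp + 2 tsp = 11/3 tbsp) × 7/4 ÷ 16 tbsp/cup × 245 g/cup ≈ 98.3 g
butter: 3 cup × 7/4 × 227 g/cup ÷ 1000 g/kg ≈ 1.2 kg
diced bacon: (1 lb + 3 oz = 1.1875 lb) × 7/4 × 16 oz/lb × 28.35 g/oz ≈ 942.6 g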